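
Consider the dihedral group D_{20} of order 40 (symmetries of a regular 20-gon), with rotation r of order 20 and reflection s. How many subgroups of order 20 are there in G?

|G| = 40 and 20 | 40, so subgroups of order 20 are possible by Lagrange.
The subgroups of order 20 are: {e, r, r^2, r^3, r^4, r^5, r^6, r^7, r^8, r^9, r^10, r^11, r^12, r^13, r^14, r^15, r^16, r^17, r^18, r^19}; {e, r^2, r^4, r^6, r^8, r^10, r^12, r^14, r^16, r^18, s, r^2s, r^4s, r^6s, r^8s, r^10s, r^12s, r^14s, r^16s, r^18s}; {e, r^2, r^4, r^6, r^8, r^10, r^12, r^14, r^16, r^18, rs, r^3s, r^5s, r^7s, r^9s, r^11s, r^13s, r^15s, r^17s, r^19s}.
So G has 3 subgroups of order 20.

3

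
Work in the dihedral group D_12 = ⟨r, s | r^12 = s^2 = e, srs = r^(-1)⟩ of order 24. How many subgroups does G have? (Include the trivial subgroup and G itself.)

|G| = 24, so by Lagrange every subgroup order divides 24. Divisors: 1, 2, 3, 4, 6, 8, 12, 24.
Subgroups by order — order 1: 1; order 2: 13; order 3: 1; order 4: 7; order 6: 5; order 8: 3; order 12: 3; order 24: 1.
Total: 1 + 13 + 1 + 7 + 5 + 3 + 3 + 1 = 34.

34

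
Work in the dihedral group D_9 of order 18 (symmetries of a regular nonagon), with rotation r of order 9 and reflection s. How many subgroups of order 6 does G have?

|G| = 18 and 6 | 18, so subgroups of order 6 are possible by Lagrange.
The subgroups of order 6 are: {e, r^3, r^6, r^2s, r^5s, r^8s}; {e, r^3, r^6, s, r^3s, r^6s}; {e, r^3, r^6, rs, r^4s, r^7s}.
So G has 3 subgroups of order 6.

3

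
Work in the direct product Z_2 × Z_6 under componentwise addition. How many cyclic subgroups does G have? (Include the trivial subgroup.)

A cyclic subgroup of order d is generated by each of its φ(d) elements of order d, so the cyclic subgroups of order d number (#elements of order d)/φ(d).
Cyclic subgroups by order — order 1: 1; order 2: 3; order 3: 1; order 6: 3.
Total: 8.

8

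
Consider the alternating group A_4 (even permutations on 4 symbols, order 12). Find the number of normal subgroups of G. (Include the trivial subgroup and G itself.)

3

G has 10 subgroups. Checking conjugation-invariance by order — order 1: 1/1 normal; order 2: 0/3 normal; order 3: 0/4 normal; order 4: 1/1 normal; order 12: 1/1 normal.
Total normal subgroups: 3.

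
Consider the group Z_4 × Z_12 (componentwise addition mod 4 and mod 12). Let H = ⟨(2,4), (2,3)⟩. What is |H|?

24

|⟨(2,4)⟩| = 6 and |⟨(2,3)⟩| = 4, so |H| is a multiple of lcm(6, 4) = 12 and divides |G| = 48.
Closing under the operation: H = {(0,0), (0,1), (0,2), (0,3), (0,4), (0,5), (0,6), (0,7), (0,8), (0,9), (0,10), (0,11), (2,0), (2,1), (2,2), (2,3), (2,4), (2,5), (2,6), (2,7), (2,8), (2,9), (2,10), (2,11)}, so |H| = 24.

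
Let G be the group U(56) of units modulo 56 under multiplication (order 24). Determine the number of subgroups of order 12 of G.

|G| = 24 and 12 | 24, so subgroups of order 12 are possible by Lagrange.
The subgroups of order 12 are: {1, 5, 9, 11, 13, 25, 31, 43, 45, 47, 51, 55}; {1, 9, 11, 15, 23, 25, 29, 37, 39, 43, 51, 53}; {1, 3, 9, 11, 17, 19, 25, 27, 33, 41, 43, 51}; {1, 3, 5, 9, 13, 15, 19, 23, 25, 27, 39, 45}; … (7 in all).
So G has 7 subgroups of order 12.

7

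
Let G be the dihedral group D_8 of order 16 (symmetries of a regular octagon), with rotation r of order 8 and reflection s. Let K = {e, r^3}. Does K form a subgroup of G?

r^3 ∈ K but its inverse r^5 ∉ K, so K is not a subgroup.

No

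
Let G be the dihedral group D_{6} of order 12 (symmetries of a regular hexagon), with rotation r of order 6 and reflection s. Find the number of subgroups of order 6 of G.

3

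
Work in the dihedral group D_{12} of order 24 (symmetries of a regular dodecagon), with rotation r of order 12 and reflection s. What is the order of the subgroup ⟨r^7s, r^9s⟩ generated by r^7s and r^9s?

|⟨r^7s⟩| = 2 and |⟨r^9s⟩| = 2, so |H| is a multiple of lcm(2, 2) = 2 and divides |G| = 24.
Closing under the operation: H = {e, r^2, r^4, r^6, r^8, r^10, rs, r^3s, r^5s, r^7s, r^9s, r^11s}, so |H| = 12.

12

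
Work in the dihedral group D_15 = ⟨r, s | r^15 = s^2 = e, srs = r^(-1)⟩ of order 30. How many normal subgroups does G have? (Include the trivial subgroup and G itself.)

G has 28 subgroups. Checking conjugation-invariance by order — order 1: 1/1 normal; order 2: 0/15 normal; order 3: 1/1 normal; order 5: 1/1 normal; order 6: 0/5 normal; order 10: 0/3 normal; order 15: 1/1 normal; order 30: 1/1 normal.
Total normal subgroups: 5.

5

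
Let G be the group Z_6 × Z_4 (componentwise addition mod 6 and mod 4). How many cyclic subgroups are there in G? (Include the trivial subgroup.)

Group the elements of G by the cyclic subgroup they generate; each cyclic subgroup of order d accounts for φ(d) elements.
Cyclic subgroups by order — order 1: 1; order 2: 3; order 3: 1; order 4: 2; order 6: 3; order 12: 2.
Total: 12.

12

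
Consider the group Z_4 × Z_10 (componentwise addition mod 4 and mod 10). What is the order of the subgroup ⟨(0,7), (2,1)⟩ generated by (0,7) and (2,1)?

20

|⟨(0,7)⟩| = 10 and |⟨(2,1)⟩| = 10, so |H| is a multiple of lcm(10, 10) = 10 and divides |G| = 40.
Closing under the operation: H = {(0,0), (0,1), (0,2), (0,3), (0,4), (0,5), (0,6), (0,7), (0,8), (0,9), (2,0), (2,1), (2,2), (2,3), (2,4), (2,5), (2,6), (2,7), (2,8), (2,9)}, so |H| = 20.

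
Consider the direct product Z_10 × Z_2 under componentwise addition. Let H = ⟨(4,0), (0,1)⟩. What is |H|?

|⟨(4,0)⟩| = 5 and |⟨(0,1)⟩| = 2, so |H| is a multiple of lcm(5, 2) = 10 and divides |G| = 20.
Closing under the operation: H = {(0,0), (0,1), (2,0), (2,1), (4,0), (4,1), (6,0), (6,1), (8,0), (8,1)}, so |H| = 10.

10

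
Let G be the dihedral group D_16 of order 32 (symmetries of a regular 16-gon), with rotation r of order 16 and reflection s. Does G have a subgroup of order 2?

Yes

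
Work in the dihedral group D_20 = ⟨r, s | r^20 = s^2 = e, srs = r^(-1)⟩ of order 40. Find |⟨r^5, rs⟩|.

8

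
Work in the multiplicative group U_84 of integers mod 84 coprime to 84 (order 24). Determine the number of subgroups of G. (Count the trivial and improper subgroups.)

32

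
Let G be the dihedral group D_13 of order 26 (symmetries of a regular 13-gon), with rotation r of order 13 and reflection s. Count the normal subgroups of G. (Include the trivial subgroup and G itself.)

G has 16 subgroups. Checking conjugation-invariance by order — order 1: 1/1 normal; order 2: 0/13 normal; order 13: 1/1 normal; order 26: 1/1 normal.
Total normal subgroups: 3.

3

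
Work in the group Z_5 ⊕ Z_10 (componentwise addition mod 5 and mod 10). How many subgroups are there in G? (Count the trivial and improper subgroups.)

16

|G| = 50, so by Lagrange every subgroup order divides 50. Divisors: 1, 2, 5, 10, 25, 50.
Subgroups by order — order 1: 1; order 2: 1; order 5: 6; order 10: 6; order 25: 1; order 50: 1.
Total: 1 + 1 + 6 + 6 + 1 + 1 = 16.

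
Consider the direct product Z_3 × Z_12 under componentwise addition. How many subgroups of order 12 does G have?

4

|G| = 36 and 12 | 36, so subgroups of order 12 are possible by Lagrange.
The subgroups of order 12 are: {(0,0), (0,1), (0,2), (0,3), (0,4), (0,5), (0,6), (0,7), (0,8), (0,9), (0,10), (0,11)}; {(0,0), (0,3), (0,6), (0,9), (1,0), (1,3), (1,6), (1,9), (2,0), (2,3), (2,6), (2,9)}; {(0,0), (0,3), (0,6), (0,9), (1,1), (1,4), (1,7), (1,10), (2,2), (2,5), (2,8), (2,11)}; {(0,0), (0,3), (0,6), (0,9), (1,2), (1,5), (1,8), (1,11), (2,1), (2,4), (2,7), (2,10)}.
So G has 4 subgroups of order 12.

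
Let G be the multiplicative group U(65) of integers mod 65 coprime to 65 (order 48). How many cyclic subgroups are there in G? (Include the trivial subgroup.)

Each element a generates a cyclic subgroup ⟨a⟩; distinct elements may generate the same one (a cyclic group of order d has φ(d) generators).
Cyclic subgroups by order — order 1: 1; order 2: 3; order 3: 1; order 4: 6; order 6: 3; order 12: 6.
Total: 20.

20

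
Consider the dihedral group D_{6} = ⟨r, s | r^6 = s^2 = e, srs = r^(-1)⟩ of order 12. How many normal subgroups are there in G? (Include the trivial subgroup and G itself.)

G has 16 subgroups. Checking conjugation-invariance by order — order 1: 1/1 normal; order 2: 1/7 normal; order 3: 1/1 normal; order 4: 0/3 normal; order 6: 3/3 normal; order 12: 1/1 normal.
Total normal subgroups: 7.

7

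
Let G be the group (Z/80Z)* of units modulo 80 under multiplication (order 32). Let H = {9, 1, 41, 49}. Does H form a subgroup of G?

Yes

|H| = 4 divides |G| = 32, consistent with Lagrange.
H contains the identity, every element's inverse is in H, and H is closed under ·: it is a subgroup.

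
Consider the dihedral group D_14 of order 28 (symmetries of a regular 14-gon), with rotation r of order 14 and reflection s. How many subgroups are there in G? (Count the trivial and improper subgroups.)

28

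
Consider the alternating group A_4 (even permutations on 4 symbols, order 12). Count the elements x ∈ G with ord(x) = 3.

8

The elements of order 3 are: (2 3 4), (2 4 3), (1 2 3), (1 2 4), (1 3 2), (1 3 4), (1 4 2), (1 4 3).
That's 8.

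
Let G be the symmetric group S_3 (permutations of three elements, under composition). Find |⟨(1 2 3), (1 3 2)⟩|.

|⟨(1 2 3)⟩| = 3 and |⟨(1 3 2)⟩| = 3, so |H| is a multiple of lcm(3, 3) = 3 and divides |G| = 6.
Closing under the operation: H = {e, (1 2 3), (1 3 2)}, so |H| = 3.

3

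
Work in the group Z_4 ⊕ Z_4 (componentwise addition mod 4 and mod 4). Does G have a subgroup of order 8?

8 | 16. A subgroup of order 8 is {(0,0), (0,1), (0,2), (0,3), (2,0), (2,1), (2,2), (2,3)}.

Yes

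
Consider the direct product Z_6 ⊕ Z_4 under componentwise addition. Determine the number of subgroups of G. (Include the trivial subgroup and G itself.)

16

|G| = 24, so by Lagrange every subgroup order divides 24. Divisors: 1, 2, 3, 4, 6, 8, 12, 24.
Subgroups by order — order 1: 1; order 2: 3; order 3: 1; order 4: 3; order 6: 3; order 8: 1; order 12: 3; order 24: 1.
Total: 1 + 3 + 1 + 3 + 3 + 1 + 3 + 1 = 16.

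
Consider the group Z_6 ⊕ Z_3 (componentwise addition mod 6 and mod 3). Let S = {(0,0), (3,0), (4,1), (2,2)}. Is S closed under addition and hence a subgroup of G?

No

|S| = 4 does not divide |G| = 18, so by Lagrange S is not a subgroup.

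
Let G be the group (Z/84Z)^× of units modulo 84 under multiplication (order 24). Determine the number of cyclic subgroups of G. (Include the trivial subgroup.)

16

Group the elements of G by the cyclic subgroup they generate; each cyclic subgroup of order d accounts for φ(d) elements.
Cyclic subgroups by order — order 1: 1; order 2: 7; order 3: 1; order 6: 7.
Total: 16.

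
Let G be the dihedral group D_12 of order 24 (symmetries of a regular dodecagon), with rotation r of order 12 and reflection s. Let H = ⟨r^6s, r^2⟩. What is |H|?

|⟨r^6s⟩| = 2 and |⟨r^2⟩| = 6, so |H| is a multiple of lcm(2, 6) = 6 and divides |G| = 24.
Closing under the operation: H = {e, r^2, r^4, r^6, r^8, r^10, s, r^2s, r^4s, r^6s, r^8s, r^10s}, so |H| = 12.

12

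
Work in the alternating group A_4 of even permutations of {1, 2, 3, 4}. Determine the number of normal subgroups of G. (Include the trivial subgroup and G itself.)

G has 10 subgroups. Checking conjugation-invariance by order — order 1: 1/1 normal; order 2: 0/3 normal; order 3: 0/4 normal; order 4: 1/1 normal; order 12: 1/1 normal.
Total normal subgroups: 3.

3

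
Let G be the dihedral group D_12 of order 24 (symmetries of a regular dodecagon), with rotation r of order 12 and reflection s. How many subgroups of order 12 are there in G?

3

|G| = 24 and 12 | 24, so subgroups of order 12 are possible by Lagrange.
The subgroups of order 12 are: {e, r, r^2, r^3, r^4, r^5, r^6, r^7, r^8, r^9, r^10, r^11}; {e, r^2, r^4, r^6, r^8, r^10, s, r^2s, r^4s, r^6s, r^8s, r^10s}; {e, r^2, r^4, r^6, r^8, r^10, rs, r^3s, r^5s, r^7s, r^9s, r^11s}.
So G has 3 subgroups of order 12.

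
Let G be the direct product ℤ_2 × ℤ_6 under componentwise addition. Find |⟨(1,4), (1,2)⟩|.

6

|⟨(1,4)⟩| = 6 and |⟨(1,2)⟩| = 6, so |H| is a multiple of lcm(6, 6) = 6 and divides |G| = 12.
Closing under the operation: H = {(0,0), (0,2), (0,4), (1,0), (1,2), (1,4)}, so |H| = 6.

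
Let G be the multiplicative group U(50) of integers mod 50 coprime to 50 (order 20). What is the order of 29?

Compute successive powers of 29 mod 50: 29, 41, 39, 31, 49, 21, 9, 11, …; 29^10 ≡ 1 (mod 50).
So |⟨29⟩| = 10.

10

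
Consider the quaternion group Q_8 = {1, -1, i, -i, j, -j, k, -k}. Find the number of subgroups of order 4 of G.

3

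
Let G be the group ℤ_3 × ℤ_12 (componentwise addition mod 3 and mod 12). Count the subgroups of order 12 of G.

|G| = 36 and 12 | 36, so subgroups of order 12 are possible by Lagrange.
The subgroups of order 12 are: {(0,0), (0,1), (0,2), (0,3), (0,4), (0,5), (0,6), (0,7), (0,8), (0,9), (0,10), (0,11)}; {(0,0), (0,3), (0,6), (0,9), (1,0), (1,3), (1,6), (1,9), (2,0), (2,3), (2,6), (2,9)}; {(0,0), (0,3), (0,6), (0,9), (1,1), (1,4), (1,7), (1,10), (2,2), (2,5), (2,8), (2,11)}; {(0,0), (0,3), (0,6), (0,9), (1,2), (1,5), (1,8), (1,11), (2,1), (2,4), (2,7), (2,10)}.
So G has 4 subgroups of order 12.

4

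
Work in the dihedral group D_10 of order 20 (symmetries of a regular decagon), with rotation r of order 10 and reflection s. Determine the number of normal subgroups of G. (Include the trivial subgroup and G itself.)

G has 22 subgroups. Checking conjugation-invariance by order — order 1: 1/1 normal; order 2: 1/11 normal; order 4: 0/5 normal; order 5: 1/1 normal; order 10: 3/3 normal; order 20: 1/1 normal.
Total normal subgroups: 7.

7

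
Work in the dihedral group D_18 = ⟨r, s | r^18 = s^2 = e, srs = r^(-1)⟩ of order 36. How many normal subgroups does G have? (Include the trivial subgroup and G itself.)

9

G has 45 subgroups. Checking conjugation-invariance by order — order 1: 1/1 normal; order 2: 1/19 normal; order 3: 1/1 normal; order 4: 0/9 normal; order 6: 1/7 normal; order 9: 1/1 normal; order 12: 0/3 normal; order 18: 3/3 normal; order 36: 1/1 normal.
Total normal subgroups: 9.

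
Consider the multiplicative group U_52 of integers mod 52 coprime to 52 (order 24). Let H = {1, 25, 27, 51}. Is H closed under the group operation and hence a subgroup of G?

|H| = 4 divides |G| = 24, consistent with Lagrange.
H contains the identity, every element's inverse is in H, and H is closed under ·: it is a subgroup.

Yes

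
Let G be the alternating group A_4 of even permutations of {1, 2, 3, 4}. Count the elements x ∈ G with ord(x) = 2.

The elements of order 2 are: (1 2)(3 4), (1 3)(2 4), (1 4)(2 3).
That's 3.

3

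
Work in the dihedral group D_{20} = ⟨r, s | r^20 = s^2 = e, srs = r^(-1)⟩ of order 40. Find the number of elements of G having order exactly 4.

2

The elements of order 4 are: r^5, r^15.
That's 2.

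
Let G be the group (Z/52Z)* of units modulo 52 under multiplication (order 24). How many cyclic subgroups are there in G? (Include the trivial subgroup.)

12

Each element a generates a cyclic subgroup ⟨a⟩; distinct elements may generate the same one (a cyclic group of order d has φ(d) generators).
Cyclic subgroups by order — order 1: 1; order 2: 3; order 3: 1; order 4: 2; order 6: 3; order 12: 2.
Total: 12.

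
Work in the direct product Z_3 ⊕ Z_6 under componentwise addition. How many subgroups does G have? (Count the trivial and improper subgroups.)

|G| = 18, so by Lagrange every subgroup order divides 18. Divisors: 1, 2, 3, 6, 9, 18.
Subgroups by order — order 1: 1; order 2: 1; order 3: 4; order 6: 4; order 9: 1; order 18: 1.
Total: 1 + 1 + 4 + 4 + 1 + 1 = 12.

12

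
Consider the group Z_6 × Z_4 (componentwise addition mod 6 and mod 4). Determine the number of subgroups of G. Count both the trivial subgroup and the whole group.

|G| = 24, so by Lagrange every subgroup order divides 24. Divisors: 1, 2, 3, 4, 6, 8, 12, 24.
Subgroups by order — order 1: 1; order 2: 3; order 3: 1; order 4: 3; order 6: 3; order 8: 1; order 12: 3; order 24: 1.
Total: 1 + 3 + 1 + 3 + 3 + 1 + 3 + 1 = 16.

16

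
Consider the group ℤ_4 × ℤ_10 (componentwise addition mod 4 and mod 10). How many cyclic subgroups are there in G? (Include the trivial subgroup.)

Group the elements of G by the cyclic subgroup they generate; each cyclic subgroup of order d accounts for φ(d) elements.
Cyclic subgroups by order — order 1: 1; order 2: 3; order 4: 2; order 5: 1; order 10: 3; order 20: 2.
Total: 12.

12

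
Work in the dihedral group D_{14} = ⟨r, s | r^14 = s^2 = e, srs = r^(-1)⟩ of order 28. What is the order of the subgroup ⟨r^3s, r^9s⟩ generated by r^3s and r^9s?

|⟨r^3s⟩| = 2 and |⟨r^9s⟩| = 2, so |H| is a multiple of lcm(2, 2) = 2 and divides |G| = 28.
Closing under the operation: H = {e, r^2, r^4, r^6, r^8, r^10, r^12, rs, r^3s, r^5s, r^7s, r^9s, r^11s, r^13s}, so |H| = 14.

14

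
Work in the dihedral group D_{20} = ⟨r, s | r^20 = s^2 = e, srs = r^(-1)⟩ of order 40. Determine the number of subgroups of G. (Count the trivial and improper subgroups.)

48

|G| = 40, so by Lagrange every subgroup order divides 40. Divisors: 1, 2, 4, 5, 8, 10, 20, 40.
Subgroups by order — order 1: 1; order 2: 21; order 4: 11; order 5: 1; order 8: 5; order 10: 5; order 20: 3; order 40: 1.
Total: 1 + 21 + 11 + 1 + 5 + 5 + 3 + 1 = 48.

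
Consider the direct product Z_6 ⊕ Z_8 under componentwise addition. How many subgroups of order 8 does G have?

3

|G| = 48 and 8 | 48, so subgroups of order 8 are possible by Lagrange.
The subgroups of order 8 are: {(0,0), (0,1), (0,2), (0,3), (0,4), (0,5), (0,6), (0,7)}; {(0,0), (0,2), (0,4), (0,6), (3,0), (3,2), (3,4), (3,6)}; {(0,0), (0,2), (0,4), (0,6), (3,1), (3,3), (3,5), (3,7)}.
So G has 3 subgroups of order 8.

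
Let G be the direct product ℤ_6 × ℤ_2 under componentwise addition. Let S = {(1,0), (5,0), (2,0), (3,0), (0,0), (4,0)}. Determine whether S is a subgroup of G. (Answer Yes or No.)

Yes

|S| = 6 divides |G| = 12, consistent with Lagrange.
S contains the identity, every element's inverse is in S, and S is closed under +: it is a subgroup.
In fact S = ⟨(5,0)⟩.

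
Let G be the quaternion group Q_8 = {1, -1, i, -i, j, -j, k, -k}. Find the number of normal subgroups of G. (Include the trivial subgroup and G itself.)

G has 6 subgroups. Checking conjugation-invariance by order — order 1: 1/1 normal; order 2: 1/1 normal; order 4: 3/3 normal; order 8: 1/1 normal.
Total normal subgroups: 6.

6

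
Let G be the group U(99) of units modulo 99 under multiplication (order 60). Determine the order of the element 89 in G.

Compute successive powers of 89 mod 99: 89, 1; 89^2 ≡ 1 (mod 99).
So |⟨89⟩| = 2.

2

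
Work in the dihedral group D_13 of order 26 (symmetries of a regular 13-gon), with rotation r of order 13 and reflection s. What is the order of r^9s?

Computing powers of r^9s: the smallest k with (r^9s)^k = e is k = 2.

2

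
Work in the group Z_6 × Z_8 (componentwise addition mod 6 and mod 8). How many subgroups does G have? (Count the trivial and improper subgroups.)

22

|G| = 48, so by Lagrange every subgroup order divides 48. Divisors: 1, 2, 3, 4, 6, 8, 12, 16, 24, 48.
Subgroups by order — order 1: 1; order 2: 3; order 3: 1; order 4: 3; order 6: 3; order 8: 3; order 12: 3; order 16: 1; order 24: 3; order 48: 1.
Total: 1 + 3 + 1 + 3 + 3 + 3 + 3 + 1 + 3 + 1 = 22.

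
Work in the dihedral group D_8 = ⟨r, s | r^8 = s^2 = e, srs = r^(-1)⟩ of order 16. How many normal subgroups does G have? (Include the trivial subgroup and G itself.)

G has 19 subgroups. Checking conjugation-invariance by order — order 1: 1/1 normal; order 2: 1/9 normal; order 4: 1/5 normal; order 8: 3/3 normal; order 16: 1/1 normal.
Total normal subgroups: 7.

7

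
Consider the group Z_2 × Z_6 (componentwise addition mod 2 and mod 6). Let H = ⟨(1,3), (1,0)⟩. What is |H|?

4

|⟨(1,3)⟩| = 2 and |⟨(1,0)⟩| = 2, so |H| is a multiple of lcm(2, 2) = 2 and divides |G| = 12.
Closing under the operation: H = {(0,0), (0,3), (1,0), (1,3)}, so |H| = 4.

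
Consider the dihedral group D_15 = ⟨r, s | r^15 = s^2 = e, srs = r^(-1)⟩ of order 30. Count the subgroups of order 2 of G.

|G| = 30 and 2 | 30, so subgroups of order 2 are possible by Lagrange.
The subgroups of order 2 are: {e, r^10s}; {e, r^11s}; {e, r^12s}; {e, r^13s}; … (15 in all).
So G has 15 subgroups of order 2.

15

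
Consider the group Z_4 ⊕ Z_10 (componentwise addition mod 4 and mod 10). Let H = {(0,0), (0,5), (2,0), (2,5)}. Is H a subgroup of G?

|H| = 4 divides |G| = 40, consistent with Lagrange.
H contains the identity, every element's inverse is in H, and H is closed under +: it is a subgroup.

Yes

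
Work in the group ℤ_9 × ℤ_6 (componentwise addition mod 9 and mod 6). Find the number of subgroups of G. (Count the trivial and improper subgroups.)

|G| = 54, so by Lagrange every subgroup order divides 54. Divisors: 1, 2, 3, 6, 9, 18, 27, 54.
Subgroups by order — order 1: 1; order 2: 1; order 3: 4; order 6: 4; order 9: 4; order 18: 4; order 27: 1; order 54: 1.
Total: 1 + 1 + 4 + 4 + 4 + 4 + 1 + 1 = 20.

20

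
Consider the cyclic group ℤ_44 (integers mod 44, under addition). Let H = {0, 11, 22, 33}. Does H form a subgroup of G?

|H| = 4 divides |G| = 44, consistent with Lagrange.
H contains the identity, every element's inverse is in H, and H is closed under +: it is a subgroup.
In fact H = ⟨33⟩.

Yes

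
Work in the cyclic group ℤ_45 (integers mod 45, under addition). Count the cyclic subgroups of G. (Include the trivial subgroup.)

A cyclic subgroup of order d is generated by each of its φ(d) elements of order d, so the cyclic subgroups of order d number (#elements of order d)/φ(d).
Cyclic subgroups by order — order 1: 1; order 3: 1; order 5: 1; order 9: 1; order 15: 1; order 45: 1.
Total: 6.

6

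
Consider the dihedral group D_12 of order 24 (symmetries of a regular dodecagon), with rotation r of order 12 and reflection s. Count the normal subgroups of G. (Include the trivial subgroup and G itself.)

G has 34 subgroups. Checking conjugation-invariance by order — order 1: 1/1 normal; order 2: 1/13 normal; order 3: 1/1 normal; order 4: 1/7 normal; order 6: 1/5 normal; order 8: 0/3 normal; order 12: 3/3 normal; order 24: 1/1 normal.
Total normal subgroups: 9.

9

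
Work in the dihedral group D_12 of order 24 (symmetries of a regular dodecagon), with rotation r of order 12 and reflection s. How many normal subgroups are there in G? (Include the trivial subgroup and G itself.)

9

G has 34 subgroups. Checking conjugation-invariance by order — order 1: 1/1 normal; order 2: 1/13 normal; order 3: 1/1 normal; order 4: 1/7 normal; order 6: 1/5 normal; order 8: 0/3 normal; order 12: 3/3 normal; order 24: 1/1 normal.
Total normal subgroups: 9.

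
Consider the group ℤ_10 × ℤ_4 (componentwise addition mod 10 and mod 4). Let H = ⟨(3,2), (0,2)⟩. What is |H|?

20

|⟨(3,2)⟩| = 10 and |⟨(0,2)⟩| = 2, so |H| is a multiple of lcm(10, 2) = 10 and divides |G| = 40.
Closing under the operation: H = {(0,0), (0,2), (1,0), (1,2), (2,0), (2,2), (3,0), (3,2), (4,0), (4,2), (5,0), (5,2), (6,0), (6,2), (7,0), (7,2), (8,0), (8,2), (9,0), (9,2)}, so |H| = 20.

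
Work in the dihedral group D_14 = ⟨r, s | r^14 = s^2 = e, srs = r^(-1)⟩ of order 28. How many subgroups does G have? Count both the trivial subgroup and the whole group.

|G| = 28, so by Lagrange every subgroup order divides 28. Divisors: 1, 2, 4, 7, 14, 28.
Subgroups by order — order 1: 1; order 2: 15; order 4: 7; order 7: 1; order 14: 3; order 28: 1.
Total: 1 + 15 + 7 + 1 + 3 + 1 = 28.

28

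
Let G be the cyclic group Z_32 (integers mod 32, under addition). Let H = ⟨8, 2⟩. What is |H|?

16

|⟨8⟩| = 4 and |⟨2⟩| = 16, so |H| is a multiple of lcm(4, 16) = 16 and divides |G| = 32.
Closing under the operation: H = {0, 2, 4, 6, 8, 10, 12, 14, 16, 18, 20, 22, 24, 26, 28, 30}, so |H| = 16.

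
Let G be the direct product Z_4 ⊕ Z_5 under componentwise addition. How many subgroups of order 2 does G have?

|G| = 20 and 2 | 20, so subgroups of order 2 are possible by Lagrange.
The subgroups of order 2 are: {(0,0), (2,0)}.
So G has 1 subgroup of order 2.

1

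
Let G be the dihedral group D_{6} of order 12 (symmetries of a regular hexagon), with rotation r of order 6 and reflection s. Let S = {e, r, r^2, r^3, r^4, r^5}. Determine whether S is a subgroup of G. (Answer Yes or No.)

Yes

|S| = 6 divides |G| = 12, consistent with Lagrange.
S contains the identity, every element's inverse is in S, and S is closed under ·: it is a subgroup.
In fact S = ⟨r^5⟩.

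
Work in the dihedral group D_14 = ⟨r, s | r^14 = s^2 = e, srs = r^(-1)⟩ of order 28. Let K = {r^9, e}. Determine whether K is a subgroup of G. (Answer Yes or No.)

r^9 ∈ K but its inverse r^5 ∉ K, so K is not a subgroup.

No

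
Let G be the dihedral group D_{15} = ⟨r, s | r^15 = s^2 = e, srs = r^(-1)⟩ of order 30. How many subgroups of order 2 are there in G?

15

|G| = 30 and 2 | 30, so subgroups of order 2 are possible by Lagrange.
The subgroups of order 2 are: {e, r^10s}; {e, r^11s}; {e, r^12s}; {e, r^13s}; … (15 in all).
So G has 15 subgroups of order 2.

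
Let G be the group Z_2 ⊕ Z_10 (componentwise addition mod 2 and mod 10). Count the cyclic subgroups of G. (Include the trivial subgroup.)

8

A cyclic subgroup of order d is generated by each of its φ(d) elements of order d, so the cyclic subgroups of order d number (#elements of order d)/φ(d).
Cyclic subgroups by order — order 1: 1; order 2: 3; order 5: 1; order 10: 3.
Total: 8.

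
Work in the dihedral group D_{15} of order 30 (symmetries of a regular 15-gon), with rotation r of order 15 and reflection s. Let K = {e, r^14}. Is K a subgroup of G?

No

r^14 ∈ K but its inverse r ∉ K, so K is not a subgroup.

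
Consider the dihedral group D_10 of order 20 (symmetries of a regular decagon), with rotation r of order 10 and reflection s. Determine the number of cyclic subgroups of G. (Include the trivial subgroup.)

A cyclic subgroup of order d is generated by each of its φ(d) elements of order d, so the cyclic subgroups of order d number (#elements of order d)/φ(d).
Cyclic subgroups by order — order 1: 1; order 2: 11; order 5: 1; order 10: 1.
Total: 14.

14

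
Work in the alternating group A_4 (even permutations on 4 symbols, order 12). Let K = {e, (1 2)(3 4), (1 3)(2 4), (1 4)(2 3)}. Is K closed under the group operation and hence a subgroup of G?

Yes

|K| = 4 divides |G| = 12, consistent with Lagrange.
K contains the identity, every element's inverse is in K, and K is closed under ∘: it is a subgroup.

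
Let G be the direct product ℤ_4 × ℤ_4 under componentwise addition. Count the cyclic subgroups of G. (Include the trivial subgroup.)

10

Each element a generates a cyclic subgroup ⟨a⟩; distinct elements may generate the same one (a cyclic group of order d has φ(d) generators).
Cyclic subgroups by order — order 1: 1; order 2: 3; order 4: 6.
Total: 10.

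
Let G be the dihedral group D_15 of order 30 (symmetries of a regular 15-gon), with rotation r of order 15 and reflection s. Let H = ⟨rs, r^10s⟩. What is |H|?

10

|⟨rs⟩| = 2 and |⟨r^10s⟩| = 2, so |H| is a multiple of lcm(2, 2) = 2 and divides |G| = 30.
Closing under the operation: H = {e, r^3, r^6, r^9, r^12, rs, r^4s, r^7s, r^10s, r^13s}, so |H| = 10.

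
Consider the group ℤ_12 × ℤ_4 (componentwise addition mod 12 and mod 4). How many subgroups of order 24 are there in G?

3

|G| = 48 and 24 | 48, so subgroups of order 24 are possible by Lagrange.
The subgroups of order 24 are: {(0,0), (0,1), (0,2), (0,3), (2,0), (2,1), (2,2), (2,3), (4,0), (4,1), (4,2), (4,3), (6,0), (6,1), (6,2), (6,3), (8,0), (8,1), (8,2), (8,3), (10,0), (10,1), (10,2), (10,3)}; {(0,0), (0,2), (1,0), (1,2), (2,0), (2,2), (3,0), (3,2), (4,0), (4,2), (5,0), (5,2), (6,0), (6,2), (7,0), (7,2), (8,0), (8,2), (9,0), (9,2), (10,0), (10,2), (11,0), (11,2)}; {(0,0), (0,2), (1,1), (1,3), (2,0), (2,2), (3,1), (3,3), (4,0), (4,2), (5,1), (5,3), (6,0), (6,2), (7,1), (7,3), (8,0), (8,2), (9,1), (9,3), (10,0), (10,2), (11,1), (11,3)}.
So G has 3 subgroups of order 24.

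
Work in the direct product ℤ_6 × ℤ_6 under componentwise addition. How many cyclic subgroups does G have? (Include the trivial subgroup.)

Each element a generates a cyclic subgroup ⟨a⟩; distinct elements may generate the same one (a cyclic group of order d has φ(d) generators).
Cyclic subgroups by order — order 1: 1; order 2: 3; order 3: 4; order 6: 12.
Total: 20.

20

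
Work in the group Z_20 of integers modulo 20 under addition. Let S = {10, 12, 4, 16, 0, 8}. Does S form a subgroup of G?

No

|S| = 6 does not divide |G| = 20, so by Lagrange S is not a subgroup.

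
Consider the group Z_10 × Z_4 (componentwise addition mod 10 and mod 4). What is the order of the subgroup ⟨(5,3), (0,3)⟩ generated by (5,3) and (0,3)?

8

|⟨(5,3)⟩| = 4 and |⟨(0,3)⟩| = 4, so |H| is a multiple of lcm(4, 4) = 4 and divides |G| = 40.
Closing under the operation: H = {(0,0), (0,1), (0,2), (0,3), (5,0), (5,1), (5,2), (5,3)}, so |H| = 8.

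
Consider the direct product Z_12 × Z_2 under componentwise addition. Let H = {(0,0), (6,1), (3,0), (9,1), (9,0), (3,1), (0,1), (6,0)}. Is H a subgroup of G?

Yes

|H| = 8 divides |G| = 24, consistent with Lagrange.
H contains the identity, every element's inverse is in H, and H is closed under +: it is a subgroup.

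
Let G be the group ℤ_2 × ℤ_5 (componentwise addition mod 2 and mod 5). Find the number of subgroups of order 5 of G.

|G| = 10 and 5 | 10, so subgroups of order 5 are possible by Lagrange.
The subgroups of order 5 are: {(0,0), (0,1), (0,2), (0,3), (0,4)}.
So G has 1 subgroup of order 5.

1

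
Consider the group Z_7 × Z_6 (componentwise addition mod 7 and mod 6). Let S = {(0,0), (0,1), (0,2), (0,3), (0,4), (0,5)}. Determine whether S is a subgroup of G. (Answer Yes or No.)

|S| = 6 divides |G| = 42, consistent with Lagrange.
S contains the identity, every element's inverse is in S, and S is closed under +: it is a subgroup.
In fact S = ⟨(0,1)⟩.

Yes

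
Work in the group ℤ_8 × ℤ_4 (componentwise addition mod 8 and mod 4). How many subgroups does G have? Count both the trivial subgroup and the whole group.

22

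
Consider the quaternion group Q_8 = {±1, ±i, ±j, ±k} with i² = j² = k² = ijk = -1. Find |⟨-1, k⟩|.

4

|⟨-1⟩| = 2 and |⟨k⟩| = 4, so |H| is a multiple of lcm(2, 4) = 4 and divides |G| = 8.
Closing under the operation: H = {1, -1, k, -k}, so |H| = 4.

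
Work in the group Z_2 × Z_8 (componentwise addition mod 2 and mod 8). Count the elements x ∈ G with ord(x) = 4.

An element (a,b) has order lcm(ord(a), ord(b)); count pairs with lcm equal to 4.
Enumerating gives 4 such elements.

4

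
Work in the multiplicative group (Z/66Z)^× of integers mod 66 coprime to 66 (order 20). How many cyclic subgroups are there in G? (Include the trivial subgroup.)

Group the elements of G by the cyclic subgroup they generate; each cyclic subgroup of order d accounts for φ(d) elements.
Cyclic subgroups by order — order 1: 1; order 2: 3; order 5: 1; order 10: 3.
Total: 8.

8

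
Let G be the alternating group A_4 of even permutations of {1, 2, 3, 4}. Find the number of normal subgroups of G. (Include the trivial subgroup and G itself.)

G has 10 subgroups. Checking conjugation-invariance by order — order 1: 1/1 normal; order 2: 0/3 normal; order 3: 0/4 normal; order 4: 1/1 normal; order 12: 1/1 normal.
Total normal subgroups: 3.

3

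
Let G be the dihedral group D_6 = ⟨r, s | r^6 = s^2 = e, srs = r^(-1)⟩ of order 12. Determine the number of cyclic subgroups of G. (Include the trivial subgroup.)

Each element a generates a cyclic subgroup ⟨a⟩; distinct elements may generate the same one (a cyclic group of order d has φ(d) generators).
Cyclic subgroups by order — order 1: 1; order 2: 7; order 3: 1; order 6: 1.
Total: 10.

10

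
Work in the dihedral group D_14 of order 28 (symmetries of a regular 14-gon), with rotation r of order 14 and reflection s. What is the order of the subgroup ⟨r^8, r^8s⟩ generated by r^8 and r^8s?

|⟨r^8⟩| = 7 and |⟨r^8s⟩| = 2, so |H| is a multiple of lcm(7, 2) = 14 and divides |G| = 28.
Closing under the operation: H = {e, r^2, r^4, r^6, r^8, r^10, r^12, s, r^2s, r^4s, r^6s, r^8s, r^10s, r^12s}, so |H| = 14.

14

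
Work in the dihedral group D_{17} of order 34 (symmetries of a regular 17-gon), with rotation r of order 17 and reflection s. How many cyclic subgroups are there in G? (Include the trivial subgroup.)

Group the elements of G by the cyclic subgroup they generate; each cyclic subgroup of order d accounts for φ(d) elements.
Cyclic subgroups by order — order 1: 1; order 2: 17; order 17: 1.
Total: 19.

19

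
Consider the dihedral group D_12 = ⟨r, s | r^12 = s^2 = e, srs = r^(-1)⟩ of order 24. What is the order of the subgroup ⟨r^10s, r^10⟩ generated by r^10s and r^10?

12

|⟨r^10s⟩| = 2 and |⟨r^10⟩| = 6, so |H| is a multiple of lcm(2, 6) = 6 and divides |G| = 24.
Closing under the operation: H = {e, r^2, r^4, r^6, r^8, r^10, s, r^2s, r^4s, r^6s, r^8s, r^10s}, so |H| = 12.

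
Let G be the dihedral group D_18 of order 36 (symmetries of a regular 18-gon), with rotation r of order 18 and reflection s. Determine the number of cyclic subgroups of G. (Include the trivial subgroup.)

24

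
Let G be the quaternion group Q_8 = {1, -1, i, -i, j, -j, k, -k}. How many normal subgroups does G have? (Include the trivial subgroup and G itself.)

G has 6 subgroups. Checking conjugation-invariance by order — order 1: 1/1 normal; order 2: 1/1 normal; order 4: 3/3 normal; order 8: 1/1 normal.
Total normal subgroups: 6.

6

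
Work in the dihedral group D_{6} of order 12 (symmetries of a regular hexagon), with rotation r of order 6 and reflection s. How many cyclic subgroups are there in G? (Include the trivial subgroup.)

Group the elements of G by the cyclic subgroup they generate; each cyclic subgroup of order d accounts for φ(d) elements.
Cyclic subgroups by order — order 1: 1; order 2: 7; order 3: 1; order 6: 1.
Total: 10.

10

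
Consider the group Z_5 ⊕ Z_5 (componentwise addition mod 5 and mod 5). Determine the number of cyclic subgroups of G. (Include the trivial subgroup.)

Each element a generates a cyclic subgroup ⟨a⟩; distinct elements may generate the same one (a cyclic group of order d has φ(d) generators).
Cyclic subgroups by order — order 1: 1; order 5: 6.
Total: 7.

7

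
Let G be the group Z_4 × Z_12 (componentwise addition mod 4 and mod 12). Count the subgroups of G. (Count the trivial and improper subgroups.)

|G| = 48, so by Lagrange every subgroup order divides 48. Divisors: 1, 2, 3, 4, 6, 8, 12, 16, 24, 48.
Subgroups by order — order 1: 1; order 2: 3; order 3: 1; order 4: 7; order 6: 3; order 8: 3; order 12: 7; order 16: 1; order 24: 3; order 48: 1.
Total: 1 + 3 + 1 + 7 + 3 + 3 + 7 + 1 + 3 + 1 = 30.

30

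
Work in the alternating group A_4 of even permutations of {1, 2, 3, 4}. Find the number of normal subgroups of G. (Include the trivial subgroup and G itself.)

G has 10 subgroups. Checking conjugation-invariance by order — order 1: 1/1 normal; order 2: 0/3 normal; order 3: 0/4 normal; order 4: 1/1 normal; order 12: 1/1 normal.
Total normal subgroups: 3.

3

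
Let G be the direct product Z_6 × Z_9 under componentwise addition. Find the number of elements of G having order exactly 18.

18

An element (a,b) has order lcm(ord(a), ord(b)); count pairs with lcm equal to 18.
Enumerating gives 18 such elements.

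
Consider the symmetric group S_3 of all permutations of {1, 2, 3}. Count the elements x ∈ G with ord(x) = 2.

3

The elements of order 2 are: (2 3), (1 2), (1 3).
That's 3.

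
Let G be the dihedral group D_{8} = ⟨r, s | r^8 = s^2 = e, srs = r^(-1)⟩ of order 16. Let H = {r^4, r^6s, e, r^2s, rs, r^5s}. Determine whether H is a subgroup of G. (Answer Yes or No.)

|H| = 6 does not divide |G| = 16, so by Lagrange H is not a subgroup.

No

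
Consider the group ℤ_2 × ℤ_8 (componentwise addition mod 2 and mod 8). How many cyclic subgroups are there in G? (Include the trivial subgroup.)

A cyclic subgroup of order d is generated by each of its φ(d) elements of order d, so the cyclic subgroups of order d number (#elements of order d)/φ(d).
Cyclic subgroups by order — order 1: 1; order 2: 3; order 4: 2; order 8: 2.
Total: 8.

8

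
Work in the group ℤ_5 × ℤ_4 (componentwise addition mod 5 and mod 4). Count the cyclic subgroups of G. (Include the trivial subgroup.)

Each element a generates a cyclic subgroup ⟨a⟩; distinct elements may generate the same one (a cyclic group of order d has φ(d) generators).
Cyclic subgroups by order — order 1: 1; order 2: 1; order 4: 1; order 5: 1; order 10: 1; order 20: 1.
Total: 6.

6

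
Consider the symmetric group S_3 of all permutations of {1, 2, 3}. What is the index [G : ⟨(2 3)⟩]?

3

|⟨(2 3)⟩| = 2 and |G| = 6.
By Lagrange, [G : H] = |G|/|H| = 6/2 = 3.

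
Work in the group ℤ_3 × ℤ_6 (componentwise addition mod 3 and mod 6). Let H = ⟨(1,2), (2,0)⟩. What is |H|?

|⟨(1,2)⟩| = 3 and |⟨(2,0)⟩| = 3, so |H| is a multiple of lcm(3, 3) = 3 and divides |G| = 18.
Closing under the operation: H = {(0,0), (0,2), (0,4), (1,0), (1,2), (1,4), (2,0), (2,2), (2,4)}, so |H| = 9.

9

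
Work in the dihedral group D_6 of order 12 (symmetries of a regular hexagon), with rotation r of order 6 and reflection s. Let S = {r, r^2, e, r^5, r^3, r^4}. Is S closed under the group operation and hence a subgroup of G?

Yes

|S| = 6 divides |G| = 12, consistent with Lagrange.
S contains the identity, every element's inverse is in S, and S is closed under ·: it is a subgroup.
In fact S = ⟨r^5⟩.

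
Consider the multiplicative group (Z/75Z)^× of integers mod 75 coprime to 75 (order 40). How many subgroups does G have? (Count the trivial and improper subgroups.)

16

|G| = 40, so by Lagrange every subgroup order divides 40. Divisors: 1, 2, 4, 5, 8, 10, 20, 40.
Subgroups by order — order 1: 1; order 2: 3; order 4: 3; order 5: 1; order 8: 1; order 10: 3; order 20: 3; order 40: 1.
Total: 1 + 3 + 3 + 1 + 1 + 3 + 3 + 1 = 16.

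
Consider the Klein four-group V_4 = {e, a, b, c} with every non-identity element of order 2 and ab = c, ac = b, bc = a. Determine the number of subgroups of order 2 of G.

|G| = 4 and 2 | 4, so subgroups of order 2 are possible by Lagrange.
The subgroups of order 2 are: {e, a}; {e, b}; {e, c}.
So G has 3 subgroups of order 2.

3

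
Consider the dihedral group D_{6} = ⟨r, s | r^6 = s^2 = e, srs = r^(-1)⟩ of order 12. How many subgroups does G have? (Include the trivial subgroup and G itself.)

|G| = 12, so by Lagrange every subgroup order divides 12. Divisors: 1, 2, 3, 4, 6, 12.
Subgroups by order — order 1: 1; order 2: 7; order 3: 1; order 4: 3; order 6: 3; order 12: 1.
Total: 1 + 7 + 1 + 3 + 3 + 1 = 16.

16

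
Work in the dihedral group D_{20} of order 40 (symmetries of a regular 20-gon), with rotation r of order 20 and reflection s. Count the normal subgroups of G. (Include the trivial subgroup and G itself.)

9

G has 48 subgroups. Checking conjugation-invariance by order — order 1: 1/1 normal; order 2: 1/21 normal; order 4: 1/11 normal; order 5: 1/1 normal; order 8: 0/5 normal; order 10: 1/5 normal; order 20: 3/3 normal; order 40: 1/1 normal.
Total normal subgroups: 9.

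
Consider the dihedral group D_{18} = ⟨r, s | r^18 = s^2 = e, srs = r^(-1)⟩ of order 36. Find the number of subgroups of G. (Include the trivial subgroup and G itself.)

45

|G| = 36, so by Lagrange every subgroup order divides 36. Divisors: 1, 2, 3, 4, 6, 9, 12, 18, 36.
Subgroups by order — order 1: 1; order 2: 19; order 3: 1; order 4: 9; order 6: 7; order 9: 1; order 12: 3; order 18: 3; order 36: 1.
Total: 1 + 19 + 1 + 9 + 7 + 1 + 3 + 3 + 1 = 45.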